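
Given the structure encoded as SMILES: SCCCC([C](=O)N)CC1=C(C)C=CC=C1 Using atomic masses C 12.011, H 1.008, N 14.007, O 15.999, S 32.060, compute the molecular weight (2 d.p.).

First, the molecular formula is C13H19NOS (counting implicit H from valence).
  C: 13 × 12.011 = 156.143
  H: 19 × 1.008 = 19.152
  N: 1 × 14.007 = 14.007
  O: 1 × 15.999 = 15.999
  S: 1 × 32.060 = 32.060
Sum: 13×12.011 + 19×1.008 + 1×14.007 + 1×15.999 + 1×32.060 = 237.361 → 237.36 g/mol.

237.36 g/mol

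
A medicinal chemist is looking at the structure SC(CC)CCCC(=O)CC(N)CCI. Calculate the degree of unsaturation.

Degree of unsaturation = (number of rings) + (number of π bonds).
Ring closures in the SMILES: 0.
π bonds: 1 double bond (each 1 DoU) → 1 DoU from unsaturation.
Total DoU = 0 + 1 = 1.

1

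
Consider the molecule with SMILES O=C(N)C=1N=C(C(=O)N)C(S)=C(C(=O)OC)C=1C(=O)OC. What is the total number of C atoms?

Count every carbon token in the SMILES (each C, including those in ring-closure positions and inside branches).
Carbon count: 11.

11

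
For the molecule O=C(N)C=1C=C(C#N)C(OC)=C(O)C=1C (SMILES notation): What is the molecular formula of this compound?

C10H10N2O3

Walk through each heavy atom and fill implicit hydrogens from standard valence (C 4, N 3, O 2, S 2, halogen 1):
  atom 1: O, bond orders sum to 2 (valence 2) → 0 H
  atom 2: C, bond orders sum to 4 (valence 4) → 0 H
  atom 3: N, bond orders sum to 1 (valence 3) → 2 H
  atom 4: C, bond orders sum to 4 (valence 4) → 0 H
  atom 5: C, bond orders sum to 3 (valence 4) → 1 H
  atom 6: C, bond orders sum to 4 (valence 4) → 0 H
  atom 7: C, bond orders sum to 4 (valence 4) → 0 H
  atom 8: N, bond orders sum to 3 (valence 3) → 0 H
  atom 9: C, bond orders sum to 4 (valence 4) → 0 H
  atom 10: O, bond orders sum to 2 (valence 2) → 0 H
  atom 11: C, bond orders sum to 1 (valence 4) → 3 H
  atom 12: C, bond orders sum to 4 (valence 4) → 0 H
  atom 13: O, bond orders sum to 1 (valence 2) → 1 H
  atom 14: C, bond orders sum to 4 (valence 4) → 0 H
  atom 15: C, bond orders sum to 1 (valence 4) → 3 H
Totals → C:10, H:10, N:2, O:3.
In Hill order: C10H10N2O3.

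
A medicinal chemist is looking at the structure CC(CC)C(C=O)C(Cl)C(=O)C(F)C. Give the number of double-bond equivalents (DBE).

2

Degree of unsaturation = (number of rings) + (number of π bonds).
Ring closures in the SMILES: 0.
π bonds: 2 double bonds (each 1 DoU) → 2 DoU from unsaturation.
Total DoU = 0 + 2 = 2.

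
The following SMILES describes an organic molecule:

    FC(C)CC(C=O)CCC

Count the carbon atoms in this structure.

8

Count every carbon token in the SMILES (each C, including those in ring-closure positions and inside branches).
Carbon count: 8.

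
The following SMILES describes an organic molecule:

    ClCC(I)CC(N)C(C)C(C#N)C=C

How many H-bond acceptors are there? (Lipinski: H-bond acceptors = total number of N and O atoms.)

2

N atoms: 2; O atoms: 0.
Lipinski HBA = 2 + 0 = 2.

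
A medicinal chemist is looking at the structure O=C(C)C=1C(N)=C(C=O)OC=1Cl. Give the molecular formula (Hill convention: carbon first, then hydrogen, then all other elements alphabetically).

Walk through each heavy atom and fill implicit hydrogens from standard valence (C 4, N 3, O 2, S 2, halogen 1):
  atom 1: O, bond orders sum to 2 (valence 2) → 0 H
  atom 2: C, bond orders sum to 4 (valence 4) → 0 H
  atom 3: C, bond orders sum to 1 (valence 4) → 3 H
  atom 4: C, bond orders sum to 4 (valence 4) → 0 H
  atom 5: C, bond orders sum to 4 (valence 4) → 0 H
  atom 6: N, bond orders sum to 1 (valence 3) → 2 H
  atom 7: C, bond orders sum to 4 (valence 4) → 0 H
  atom 8: C, bond orders sum to 3 (valence 4) → 1 H
  atom 9: O, bond orders sum to 2 (valence 2) → 0 H
  atom 10: O, bond orders sum to 2 (valence 2) → 0 H
  atom 11: C, bond orders sum to 4 (valence 4) → 0 H
  atom 12: Cl (halogen, monovalent) → 0 H
Totals → C:7, H:6, Cl:1, N:1, O:3.
In Hill order: C7H6ClNO3.

C7H6ClNO3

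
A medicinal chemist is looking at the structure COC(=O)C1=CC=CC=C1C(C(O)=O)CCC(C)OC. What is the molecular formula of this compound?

C15H20O5

Walk through each heavy atom and fill implicit hydrogens from standard valence (C 4, N 3, O 2, S 2, halogen 1):
  atom 1: C, bond orders sum to 1 (valence 4) → 3 H
  atom 2: O, bond orders sum to 2 (valence 2) → 0 H
  atom 3: C, bond orders sum to 4 (valence 4) → 0 H
  atom 4: O, bond orders sum to 2 (valence 2) → 0 H
  atom 5: C, bond orders sum to 4 (valence 4) → 0 H
  atom 6: C, bond orders sum to 3 (valence 4) → 1 H
  atom 7: C, bond orders sum to 3 (valence 4) → 1 H
  atom 8: C, bond orders sum to 3 (valence 4) → 1 H
  atom 9: C, bond orders sum to 3 (valence 4) → 1 H
  atom 10: C, bond orders sum to 4 (valence 4) → 0 H
  atom 11: C, bond orders sum to 3 (valence 4) → 1 H
  atom 12: C, bond orders sum to 4 (valence 4) → 0 H
  atom 13: O, bond orders sum to 1 (valence 2) → 1 H
  atom 14: O, bond orders sum to 2 (valence 2) → 0 H
  atom 15: C, bond orders sum to 2 (valence 4) → 2 H
  atom 16: C, bond orders sum to 2 (valence 4) → 2 H
  atom 17: C, bond orders sum to 3 (valence 4) → 1 H
  atom 18: C, bond orders sum to 1 (valence 4) → 3 H
  atom 19: O, bond orders sum to 2 (valence 2) → 0 H
  atom 20: C, bond orders sum to 1 (valence 4) → 3 H
Totals → C:15, H:20, O:5.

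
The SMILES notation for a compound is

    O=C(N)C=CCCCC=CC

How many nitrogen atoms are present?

1

Scan the SMILES for N atoms (remember two-letter symbols like Cl and Br are single atoms).
Nitrogen count: 1.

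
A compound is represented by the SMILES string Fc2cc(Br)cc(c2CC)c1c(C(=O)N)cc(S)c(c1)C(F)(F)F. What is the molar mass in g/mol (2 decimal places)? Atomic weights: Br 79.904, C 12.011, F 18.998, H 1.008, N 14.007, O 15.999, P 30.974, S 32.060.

First, the molecular formula is C16H12BrF4NOS (counting implicit H from valence).
  Br: 1 × 79.904 = 79.904
  C: 16 × 12.011 = 192.176
  F: 4 × 18.998 = 75.992
  H: 12 × 1.008 = 12.096
  N: 1 × 14.007 = 14.007
  O: 1 × 15.999 = 15.999
  S: 1 × 32.060 = 32.060
Sum: 1×79.904 + 16×12.011 + 4×18.998 + 12×1.008 + 1×14.007 + 1×15.999 + 1×32.060 = 422.234 → 422.23 g/mol.

422.23 g/mol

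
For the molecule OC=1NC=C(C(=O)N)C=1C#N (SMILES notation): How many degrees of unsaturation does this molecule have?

Degree of unsaturation = (number of rings) + (number of π bonds).
Ring closures in the SMILES: 1.
π bonds: 3 double bonds (each 1 DoU), 1 triple bond (each 2 DoU) → 5 DoU from unsaturation.
Total DoU = 1 + 5 = 6.

6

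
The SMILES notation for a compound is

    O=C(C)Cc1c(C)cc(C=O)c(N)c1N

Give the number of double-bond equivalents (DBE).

6

Molecular formula: C11H14N2O2.
DoU = (2C + 2 + N − H − X) / 2, where X is the halogen count and O/S are ignored.
    = (2·11 + 2 + 2 − 14 − 0) / 2 = 12 / 2 = 6.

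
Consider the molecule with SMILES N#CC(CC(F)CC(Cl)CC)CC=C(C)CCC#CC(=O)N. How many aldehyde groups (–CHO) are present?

Scan the SMILES for the aldehyde motif — none present.
Groups that are present: 1 alkene, 1 alkyne, 1 amide, 1 nitrile.

0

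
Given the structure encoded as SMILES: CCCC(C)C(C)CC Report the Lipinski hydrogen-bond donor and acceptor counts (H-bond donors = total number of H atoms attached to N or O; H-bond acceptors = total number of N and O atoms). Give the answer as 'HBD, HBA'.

Donors: find every N or O and count the H atoms it carries.
  (no N or O atoms present)
Lipinski HBD = 0.
Acceptors: N atoms = 0, O atoms = 0 → HBA = 0.

0, 0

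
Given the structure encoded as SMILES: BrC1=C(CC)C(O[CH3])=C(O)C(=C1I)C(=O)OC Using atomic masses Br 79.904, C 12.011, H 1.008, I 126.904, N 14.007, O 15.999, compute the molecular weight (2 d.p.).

415.02 g/mol

First, the molecular formula is C11H12BrIO4 (counting implicit H from valence).
  Br: 1 × 79.904 = 79.904
  C: 11 × 12.011 = 132.121
  H: 12 × 1.008 = 12.096
  I: 1 × 126.904 = 126.904
  O: 4 × 15.999 = 63.996
Sum: 1×79.904 + 11×12.011 + 12×1.008 + 1×126.904 + 4×15.999 = 415.021 → 415.02 g/mol.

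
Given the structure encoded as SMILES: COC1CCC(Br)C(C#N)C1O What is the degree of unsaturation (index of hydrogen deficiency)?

3

Molecular formula: C8H12BrNO2.
DoU = (2C + 2 + N − H − X) / 2, where X is the halogen count and O/S are ignored.
    = (2·8 + 2 + 1 − 12 − 1) / 2 = 6 / 2 = 3.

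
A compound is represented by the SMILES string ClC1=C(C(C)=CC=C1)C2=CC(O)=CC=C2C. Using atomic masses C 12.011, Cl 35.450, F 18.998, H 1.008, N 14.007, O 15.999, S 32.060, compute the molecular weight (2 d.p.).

232.71 g/mol

First, the molecular formula is C14H13ClO (counting implicit H from valence).
  C: 14 × 12.011 = 168.154
  Cl: 1 × 35.450 = 35.450
  H: 13 × 1.008 = 13.104
  O: 1 × 15.999 = 15.999
Sum: 14×12.011 + 1×35.450 + 13×1.008 + 1×15.999 = 232.707 → 232.71 g/mol.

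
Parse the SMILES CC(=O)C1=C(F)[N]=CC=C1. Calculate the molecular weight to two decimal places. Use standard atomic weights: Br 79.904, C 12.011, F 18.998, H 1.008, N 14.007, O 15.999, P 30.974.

First, the molecular formula is C7H6FNO (counting implicit H from valence).
  C: 7 × 12.011 = 84.077
  F: 1 × 18.998 = 18.998
  H: 6 × 1.008 = 6.048
  N: 1 × 14.007 = 14.007
  O: 1 × 15.999 = 15.999
Sum: 7×12.011 + 1×18.998 + 6×1.008 + 1×14.007 + 1×15.999 = 139.129 → 139.13 g/mol.

139.13 g/mol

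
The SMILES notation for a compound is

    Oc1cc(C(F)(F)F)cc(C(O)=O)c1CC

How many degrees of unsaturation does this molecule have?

5

Molecular formula: C10H9F3O3.
DoU = (2C + 2 + N − H − X) / 2, where X is the halogen count and O/S are ignored.
    = (2·10 + 2 + 0 − 9 − 3) / 2 = 10 / 2 = 5.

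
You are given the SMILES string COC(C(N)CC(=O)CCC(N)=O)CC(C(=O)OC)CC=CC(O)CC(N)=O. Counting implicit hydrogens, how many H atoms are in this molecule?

31

Walk through each heavy atom and fill implicit hydrogens from standard valence (C 4, N 3, O 2, S 2, halogen 1):
  atom 1: C, bond orders sum to 1 (valence 4) → 3 H
  atom 2: O, bond orders sum to 2 (valence 2) → 0 H
  atom 3: C, bond orders sum to 3 (valence 4) → 1 H
  atom 4: C, bond orders sum to 3 (valence 4) → 1 H
  atom 5: N, bond orders sum to 1 (valence 3) → 2 H
  atom 6: C, bond orders sum to 2 (valence 4) → 2 H
  atom 7: C, bond orders sum to 4 (valence 4) → 0 H
  atom 8: O, bond orders sum to 2 (valence 2) → 0 H
  atom 9: C, bond orders sum to 2 (valence 4) → 2 H
  atom 10: C, bond orders sum to 2 (valence 4) → 2 H
  atom 11: C, bond orders sum to 4 (valence 4) → 0 H
  atom 12: N, bond orders sum to 1 (valence 3) → 2 H
  atom 13: O, bond orders sum to 2 (valence 2) → 0 H
  atom 14: C, bond orders sum to 2 (valence 4) → 2 H
  atom 15: C, bond orders sum to 3 (valence 4) → 1 H
  atom 16: C, bond orders sum to 4 (valence 4) → 0 H
  atom 17: O, bond orders sum to 2 (valence 2) → 0 H
  atom 18: O, bond orders sum to 2 (valence 2) → 0 H
  atom 19: C, bond orders sum to 1 (valence 4) → 3 H
  atom 20: C, bond orders sum to 2 (valence 4) → 2 H
  atom 21: C, bond orders sum to 3 (valence 4) → 1 H
  atom 22: C, bond orders sum to 3 (valence 4) → 1 H
  atom 23: C, bond orders sum to 3 (valence 4) → 1 H
  atom 24: O, bond orders sum to 1 (valence 2) → 1 H
  atom 25: C, bond orders sum to 2 (valence 4) → 2 H
  atom 26: C, bond orders sum to 4 (valence 4) → 0 H
  atom 27: N, bond orders sum to 1 (valence 3) → 2 H
  atom 28: O, bond orders sum to 2 (valence 2) → 0 H
Total hydrogens: 31.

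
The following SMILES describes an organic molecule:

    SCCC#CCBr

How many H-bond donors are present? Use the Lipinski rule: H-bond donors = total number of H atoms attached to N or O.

0

Donors: find every N or O and count the H atoms it carries.
  (no N or O atoms present)
Lipinski HBD = 0.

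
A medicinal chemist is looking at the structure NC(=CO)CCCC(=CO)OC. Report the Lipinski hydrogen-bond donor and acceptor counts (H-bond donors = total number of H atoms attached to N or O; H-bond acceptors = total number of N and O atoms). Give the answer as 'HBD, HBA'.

4, 4

Donors: find every N or O and count the H atoms it carries.
  atom 1 (N): bond orders sum to 1 → 2 H
  atom 4 (O): bond orders sum to 1 → 1 H
  atom 10 (O): bond orders sum to 1 → 1 H
  atom 11 (O): bond orders sum to 2 → 0 H
Lipinski HBD = 4.
Acceptors: N atoms = 1, O atoms = 3 → HBA = 4.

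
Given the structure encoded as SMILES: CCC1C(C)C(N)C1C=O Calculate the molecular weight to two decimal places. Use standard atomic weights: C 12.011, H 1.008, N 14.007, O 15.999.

141.21 g/mol

First, the molecular formula is C8H15NO (counting implicit H from valence).
  C: 8 × 12.011 = 96.088
  H: 15 × 1.008 = 15.120
  N: 1 × 14.007 = 14.007
  O: 1 × 15.999 = 15.999
Sum: 8×12.011 + 15×1.008 + 1×14.007 + 1×15.999 = 141.214 → 141.21 g/mol.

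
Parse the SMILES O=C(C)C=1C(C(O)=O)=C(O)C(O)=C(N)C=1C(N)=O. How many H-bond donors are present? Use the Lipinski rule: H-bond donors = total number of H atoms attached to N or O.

7

Donors: find every N or O and count the H atoms it carries.
  atom 1 (O): bond orders sum to 2 → 0 H
  atom 7 (O): bond orders sum to 1 → 1 H
  atom 8 (O): bond orders sum to 2 → 0 H
  atom 10 (O): bond orders sum to 1 → 1 H
  atom 12 (O): bond orders sum to 1 → 1 H
  atom 14 (N): bond orders sum to 1 → 2 H
  atom 17 (N): bond orders sum to 1 → 2 H
  atom 18 (O): bond orders sum to 2 → 0 H
Lipinski HBD = 7.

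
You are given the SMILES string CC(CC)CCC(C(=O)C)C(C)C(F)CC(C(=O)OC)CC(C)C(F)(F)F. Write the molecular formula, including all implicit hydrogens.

C20H34F4O3

Walk through each heavy atom and fill implicit hydrogens from standard valence (C 4, N 3, O 2, S 2, halogen 1):
  atom 1: C, bond orders sum to 1 (valence 4) → 3 H
  atom 2: C, bond orders sum to 3 (valence 4) → 1 H
  atom 3: C, bond orders sum to 2 (valence 4) → 2 H
  atom 4: C, bond orders sum to 1 (valence 4) → 3 H
  atom 5: C, bond orders sum to 2 (valence 4) → 2 H
  atom 6: C, bond orders sum to 2 (valence 4) → 2 H
  atom 7: C, bond orders sum to 3 (valence 4) → 1 H
  atom 8: C, bond orders sum to 4 (valence 4) → 0 H
  atom 9: O, bond orders sum to 2 (valence 2) → 0 H
  atom 10: C, bond orders sum to 1 (valence 4) → 3 H
  atom 11: C, bond orders sum to 3 (valence 4) → 1 H
  atom 12: C, bond orders sum to 1 (valence 4) → 3 H
  atom 13: C, bond orders sum to 3 (valence 4) → 1 H
  atom 14: F (halogen, monovalent) → 0 H
  atom 15: C, bond orders sum to 2 (valence 4) → 2 H
  atom 16: C, bond orders sum to 3 (valence 4) → 1 H
  atom 17: C, bond orders sum to 4 (valence 4) → 0 H
  atom 18: O, bond orders sum to 2 (valence 2) → 0 H
  atom 19: O, bond orders sum to 2 (valence 2) → 0 H
  atom 20: C, bond orders sum to 1 (valence 4) → 3 H
  atom 21: C, bond orders sum to 2 (valence 4) → 2 H
  atom 22: C, bond orders sum to 3 (valence 4) → 1 H
  atom 23: C, bond orders sum to 1 (valence 4) → 3 H
  atom 24: C, bond orders sum to 4 (valence 4) → 0 H
  atom 25: F (halogen, monovalent) → 0 H
  atom 26: F (halogen, monovalent) → 0 H
  atom 27: F (halogen, monovalent) → 0 H
Totals → C:20, H:34, F:4, O:3.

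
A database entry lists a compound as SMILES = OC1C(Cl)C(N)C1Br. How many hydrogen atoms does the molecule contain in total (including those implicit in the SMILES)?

Walk through each heavy atom and fill implicit hydrogens from standard valence (C 4, N 3, O 2, S 2, halogen 1):
  atom 1: O, bond orders sum to 1 (valence 2) → 1 H
  atom 2: C, bond orders sum to 3 (valence 4) → 1 H
  atom 3: C, bond orders sum to 3 (valence 4) → 1 H
  atom 4: Cl (halogen, monovalent) → 0 H
  atom 5: C, bond orders sum to 3 (valence 4) → 1 H
  atom 6: N, bond orders sum to 1 (valence 3) → 2 H
  atom 7: C, bond orders sum to 3 (valence 4) → 1 H
  atom 8: Br (halogen, monovalent) → 0 H
Total hydrogens: 7.

7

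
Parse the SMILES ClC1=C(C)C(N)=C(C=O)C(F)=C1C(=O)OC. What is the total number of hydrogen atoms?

9

Walk through each heavy atom and fill implicit hydrogens from standard valence (C 4, N 3, O 2, S 2, halogen 1):
  atom 1: Cl (halogen, monovalent) → 0 H
  atom 2: C, bond orders sum to 4 (valence 4) → 0 H
  atom 3: C, bond orders sum to 4 (valence 4) → 0 H
  atom 4: C, bond orders sum to 1 (valence 4) → 3 H
  atom 5: C, bond orders sum to 4 (valence 4) → 0 H
  atom 6: N, bond orders sum to 1 (valence 3) → 2 H
  atom 7: C, bond orders sum to 4 (valence 4) → 0 H
  atom 8: C, bond orders sum to 3 (valence 4) → 1 H
  atom 9: O, bond orders sum to 2 (valence 2) → 0 H
  atom 10: C, bond orders sum to 4 (valence 4) → 0 H
  atom 11: F (halogen, monovalent) → 0 H
  atom 12: C, bond orders sum to 4 (valence 4) → 0 H
  atom 13: C, bond orders sum to 4 (valence 4) → 0 H
  atom 14: O, bond orders sum to 2 (valence 2) → 0 H
  atom 15: O, bond orders sum to 2 (valence 2) → 0 H
  atom 16: C, bond orders sum to 1 (valence 4) → 3 H
Total hydrogens: 9.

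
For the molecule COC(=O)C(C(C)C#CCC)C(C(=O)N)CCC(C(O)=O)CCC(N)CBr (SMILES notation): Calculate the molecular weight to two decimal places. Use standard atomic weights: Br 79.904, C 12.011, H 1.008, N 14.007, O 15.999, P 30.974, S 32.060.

447.37 g/mol

First, the molecular formula is C19H31BrN2O5 (counting implicit H from valence).
  Br: 1 × 79.904 = 79.904
  C: 19 × 12.011 = 228.209
  H: 31 × 1.008 = 31.248
  N: 2 × 14.007 = 28.014
  O: 5 × 15.999 = 79.995
Sum: 1×79.904 + 19×12.011 + 31×1.008 + 2×14.007 + 5×15.999 = 447.370 → 447.37 g/mol.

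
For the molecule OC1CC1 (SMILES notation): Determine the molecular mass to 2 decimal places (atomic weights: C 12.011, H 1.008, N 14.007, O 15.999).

First, the molecular formula is C3H6O (counting implicit H from valence).
  C: 3 × 12.011 = 36.033
  H: 6 × 1.008 = 6.048
  O: 1 × 15.999 = 15.999
Sum: 3×12.011 + 6×1.008 + 1×15.999 = 58.080 → 58.08 g/mol.

58.08 g/mol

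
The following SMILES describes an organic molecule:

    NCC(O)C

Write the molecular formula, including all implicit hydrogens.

C3H9NO

Walk through each heavy atom and fill implicit hydrogens from standard valence (C 4, N 3, O 2, S 2, halogen 1):
  atom 1: N, bond orders sum to 1 (valence 3) → 2 H
  atom 2: C, bond orders sum to 2 (valence 4) → 2 H
  atom 3: C, bond orders sum to 3 (valence 4) → 1 H
  atom 4: O, bond orders sum to 1 (valence 2) → 1 H
  atom 5: C, bond orders sum to 1 (valence 4) → 3 H
Totals → C:3, H:9, N:1, O:1.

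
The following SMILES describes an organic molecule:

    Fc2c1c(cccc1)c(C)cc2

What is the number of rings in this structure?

2

In SMILES, each pair of matching ring-closure digits denotes one ring-closing bond; the number of such bonds equals the number of independent rings.
Ring-closure bonds here: 2.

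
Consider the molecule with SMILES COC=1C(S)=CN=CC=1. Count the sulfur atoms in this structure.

Scan the SMILES for S atoms (remember two-letter symbols like Cl and Br are single atoms).
Sulfur count: 1.

1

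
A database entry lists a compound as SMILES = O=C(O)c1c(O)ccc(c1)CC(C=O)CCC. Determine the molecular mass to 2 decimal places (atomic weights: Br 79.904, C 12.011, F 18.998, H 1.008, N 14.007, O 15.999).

236.27 g/mol

First, the molecular formula is C13H16O4 (counting implicit H from valence).
  C: 13 × 12.011 = 156.143
  H: 16 × 1.008 = 16.128
  O: 4 × 15.999 = 63.996
Sum: 13×12.011 + 16×1.008 + 4×15.999 = 236.267 → 236.27 g/mol.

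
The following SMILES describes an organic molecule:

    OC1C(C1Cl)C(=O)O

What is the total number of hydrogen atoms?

5

Walk through each heavy atom and fill implicit hydrogens from standard valence (C 4, N 3, O 2, S 2, halogen 1):
  atom 1: O, bond orders sum to 1 (valence 2) → 1 H
  atom 2: C, bond orders sum to 3 (valence 4) → 1 H
  atom 3: C, bond orders sum to 3 (valence 4) → 1 H
  atom 4: C, bond orders sum to 3 (valence 4) → 1 H
  atom 5: Cl (halogen, monovalent) → 0 H
  atom 6: C, bond orders sum to 4 (valence 4) → 0 H
  atom 7: O, bond orders sum to 2 (valence 2) → 0 H
  atom 8: O, bond orders sum to 1 (valence 2) → 1 H
Total hydrogens: 5.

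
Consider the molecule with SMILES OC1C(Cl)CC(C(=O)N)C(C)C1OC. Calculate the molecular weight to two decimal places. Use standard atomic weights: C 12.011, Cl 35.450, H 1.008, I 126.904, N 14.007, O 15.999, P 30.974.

221.68 g/mol

First, the molecular formula is C9H16ClNO3 (counting implicit H from valence).
  C: 9 × 12.011 = 108.099
  Cl: 1 × 35.450 = 35.450
  H: 16 × 1.008 = 16.128
  N: 1 × 14.007 = 14.007
  O: 3 × 15.999 = 47.997
Sum: 9×12.011 + 1×35.450 + 16×1.008 + 1×14.007 + 3×15.999 = 221.681 → 221.68 g/mol.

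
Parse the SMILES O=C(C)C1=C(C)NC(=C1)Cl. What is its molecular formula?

C7H8ClNO

Walk through each heavy atom and fill implicit hydrogens from standard valence (C 4, N 3, O 2, S 2, halogen 1):
  atom 1: O, bond orders sum to 2 (valence 2) → 0 H
  atom 2: C, bond orders sum to 4 (valence 4) → 0 H
  atom 3: C, bond orders sum to 1 (valence 4) → 3 H
  atom 4: C, bond orders sum to 4 (valence 4) → 0 H
  atom 5: C, bond orders sum to 4 (valence 4) → 0 H
  atom 6: C, bond orders sum to 1 (valence 4) → 3 H
  atom 7: N, bond orders sum to 2 (valence 3) → 1 H
  atom 8: C, bond orders sum to 4 (valence 4) → 0 H
  atom 9: C, bond orders sum to 3 (valence 4) → 1 H
  atom 10: Cl (halogen, monovalent) → 0 H
Totals → C:7, H:8, Cl:1, N:1, O:1.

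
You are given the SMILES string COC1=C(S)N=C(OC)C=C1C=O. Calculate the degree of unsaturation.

Degree of unsaturation = (number of rings) + (number of π bonds).
Ring closures in the SMILES: 1.
π bonds: 4 double bonds (each 1 DoU) → 4 DoU from unsaturation.
Total DoU = 1 + 4 = 5.

5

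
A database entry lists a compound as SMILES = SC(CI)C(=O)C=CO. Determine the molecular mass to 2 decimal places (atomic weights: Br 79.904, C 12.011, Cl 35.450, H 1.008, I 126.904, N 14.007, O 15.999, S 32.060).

First, the molecular formula is C5H7IO2S (counting implicit H from valence).
  C: 5 × 12.011 = 60.055
  H: 7 × 1.008 = 7.056
  I: 1 × 126.904 = 126.904
  O: 2 × 15.999 = 31.998
  S: 1 × 32.060 = 32.060
Sum: 5×12.011 + 7×1.008 + 1×126.904 + 2×15.999 + 1×32.060 = 258.073 → 258.07 g/mol.

258.07 g/mol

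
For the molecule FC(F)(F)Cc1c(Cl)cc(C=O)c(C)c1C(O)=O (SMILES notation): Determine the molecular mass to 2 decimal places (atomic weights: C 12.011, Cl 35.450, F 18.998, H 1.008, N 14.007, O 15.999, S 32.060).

First, the molecular formula is C11H8ClF3O3 (counting implicit H from valence).
  C: 11 × 12.011 = 132.121
  Cl: 1 × 35.450 = 35.450
  F: 3 × 18.998 = 56.994
  H: 8 × 1.008 = 8.064
  O: 3 × 15.999 = 47.997
Sum: 11×12.011 + 1×35.450 + 3×18.998 + 8×1.008 + 3×15.999 = 280.626 → 280.63 g/mol.

280.63 g/mol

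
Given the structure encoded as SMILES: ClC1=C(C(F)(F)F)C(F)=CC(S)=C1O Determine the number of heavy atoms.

Every atom symbol written in the SMILES (organic subset) is one heavy atom; implicit H are not written.
Heavy atoms by element → C:7, Cl:1, F:4, O:1, S:1.
Total: 14.

14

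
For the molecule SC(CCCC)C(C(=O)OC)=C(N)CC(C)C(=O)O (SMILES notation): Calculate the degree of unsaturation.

3

Degree of unsaturation = (number of rings) + (number of π bonds).
Ring closures in the SMILES: 0.
π bonds: 3 double bonds (each 1 DoU) → 3 DoU from unsaturation.
Total DoU = 0 + 3 = 3.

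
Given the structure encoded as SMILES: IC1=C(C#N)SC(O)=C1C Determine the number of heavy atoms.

10

Every atom symbol written in the SMILES (organic subset) is one heavy atom; implicit H are not written.
Heavy atoms by element → C:6, I:1, N:1, O:1, S:1.
Total: 10.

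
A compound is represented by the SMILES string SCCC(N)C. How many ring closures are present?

0

In SMILES, each pair of matching ring-closure digits denotes one ring-closing bond; the number of such bonds equals the number of independent rings.
Ring-closure bonds here: 0.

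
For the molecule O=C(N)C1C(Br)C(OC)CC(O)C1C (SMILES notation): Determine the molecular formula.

C9H16BrNO3

Walk through each heavy atom and fill implicit hydrogens from standard valence (C 4, N 3, O 2, S 2, halogen 1):
  atom 1: O, bond orders sum to 2 (valence 2) → 0 H
  atom 2: C, bond orders sum to 4 (valence 4) → 0 H
  atom 3: N, bond orders sum to 1 (valence 3) → 2 H
  atom 4: C, bond orders sum to 3 (valence 4) → 1 H
  atom 5: C, bond orders sum to 3 (valence 4) → 1 H
  atom 6: Br (halogen, monovalent) → 0 H
  atom 7: C, bond orders sum to 3 (valence 4) → 1 H
  atom 8: O, bond orders sum to 2 (valence 2) → 0 H
  atom 9: C, bond orders sum to 1 (valence 4) → 3 H
  atom 10: C, bond orders sum to 2 (valence 4) → 2 H
  atom 11: C, bond orders sum to 3 (valence 4) → 1 H
  atom 12: O, bond orders sum to 1 (valence 2) → 1 H
  atom 13: C, bond orders sum to 3 (valence 4) → 1 H
  atom 14: C, bond orders sum to 1 (valence 4) → 3 H
Totals → C:9, H:16, Br:1, N:1, O:3.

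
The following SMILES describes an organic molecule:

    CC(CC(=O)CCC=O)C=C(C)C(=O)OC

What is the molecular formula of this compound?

C12H18O4

Walk through each heavy atom and fill implicit hydrogens from standard valence (C 4, N 3, O 2, S 2, halogen 1):
  atom 1: C, bond orders sum to 1 (valence 4) → 3 H
  atom 2: C, bond orders sum to 3 (valence 4) → 1 H
  atom 3: C, bond orders sum to 2 (valence 4) → 2 H
  atom 4: C, bond orders sum to 4 (valence 4) → 0 H
  atom 5: O, bond orders sum to 2 (valence 2) → 0 H
  atom 6: C, bond orders sum to 2 (valence 4) → 2 H
  atom 7: C, bond orders sum to 2 (valence 4) → 2 H
  atom 8: C, bond orders sum to 3 (valence 4) → 1 H
  atom 9: O, bond orders sum to 2 (valence 2) → 0 H
  atom 10: C, bond orders sum to 3 (valence 4) → 1 H
  atom 11: C, bond orders sum to 4 (valence 4) → 0 H
  atom 12: C, bond orders sum to 1 (valence 4) → 3 H
  atom 13: C, bond orders sum to 4 (valence 4) → 0 H
  atom 14: O, bond orders sum to 2 (valence 2) → 0 H
  atom 15: O, bond orders sum to 2 (valence 2) → 0 H
  atom 16: C, bond orders sum to 1 (valence 4) → 3 H
Totals → C:12, H:18, O:4.
In Hill order: C12H18O4.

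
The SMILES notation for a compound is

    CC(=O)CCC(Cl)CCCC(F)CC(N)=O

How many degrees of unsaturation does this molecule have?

2

Degree of unsaturation = (number of rings) + (number of π bonds).
Ring closures in the SMILES: 0.
π bonds: 2 double bonds (each 1 DoU) → 2 DoU from unsaturation.
Total DoU = 0 + 2 = 2.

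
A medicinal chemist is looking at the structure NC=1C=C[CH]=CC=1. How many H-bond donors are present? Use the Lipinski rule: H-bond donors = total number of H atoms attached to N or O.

2

Donors: find every N or O and count the H atoms it carries.
  atom 1 (N): bond orders sum to 1 → 2 H
Lipinski HBD = 2.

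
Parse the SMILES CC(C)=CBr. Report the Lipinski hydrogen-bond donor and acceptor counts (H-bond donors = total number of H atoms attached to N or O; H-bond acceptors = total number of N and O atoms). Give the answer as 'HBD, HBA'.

0, 0

Donors: find every N or O and count the H atoms it carries.
  (no N or O atoms present)
Lipinski HBD = 0.
Acceptors: N atoms = 0, O atoms = 0 → HBA = 0.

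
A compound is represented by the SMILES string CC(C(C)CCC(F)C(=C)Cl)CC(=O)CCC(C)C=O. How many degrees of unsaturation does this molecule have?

3

Molecular formula: C16H26ClFO2.
DoU = (2C + 2 + N − H − X) / 2, where X is the halogen count and O/S are ignored.
    = (2·16 + 2 + 0 − 26 − 2) / 2 = 6 / 2 = 3.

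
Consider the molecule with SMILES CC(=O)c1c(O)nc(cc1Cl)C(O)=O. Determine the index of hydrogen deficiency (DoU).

Molecular formula: C8H6ClNO4.
DoU = (2C + 2 + N − H − X) / 2, where X is the halogen count and O/S are ignored.
    = (2·8 + 2 + 1 − 6 − 1) / 2 = 12 / 2 = 6.

6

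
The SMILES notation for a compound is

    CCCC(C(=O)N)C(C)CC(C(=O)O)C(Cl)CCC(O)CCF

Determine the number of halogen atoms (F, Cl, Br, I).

2

Halogen atoms appear at heavy-atom positions 16, 23 (1×Cl, 1×F).
Other groups present: 1 amide, 1 carboxylic acid, 1 hydroxyl.
Halogen count: 2.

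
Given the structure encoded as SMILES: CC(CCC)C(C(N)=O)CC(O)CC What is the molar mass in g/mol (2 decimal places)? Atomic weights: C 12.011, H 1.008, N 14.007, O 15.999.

First, the molecular formula is C11H23NO2 (counting implicit H from valence).
  C: 11 × 12.011 = 132.121
  H: 23 × 1.008 = 23.184
  N: 1 × 14.007 = 14.007
  O: 2 × 15.999 = 31.998
Sum: 11×12.011 + 23×1.008 + 1×14.007 + 2×15.999 = 201.310 → 201.31 g/mol.

201.31 g/mol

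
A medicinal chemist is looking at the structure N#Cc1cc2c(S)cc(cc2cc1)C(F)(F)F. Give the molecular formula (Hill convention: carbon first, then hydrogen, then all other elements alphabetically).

Walk through each heavy atom and fill implicit hydrogens from standard valence (C 4, N 3, O 2, S 2, halogen 1); for lowercase aromatic atoms, an aromatic c carries 1 H when it has two neighbours and 0 H with three, and aromatic n carries 0 H:
  atom 1: N, bond orders sum to 3 (valence 3) → 0 H
  atom 2: C, bond orders sum to 4 (valence 4) → 0 H
  atom 3: aromatic c, 3 neighbours → 0 H
  atom 4: aromatic c, 2 neighbours → 1 H
  atom 5: aromatic c, 3 neighbours → 0 H
  atom 6: aromatic c, 3 neighbours → 0 H
  atom 7: S, bond orders sum to 1 (valence 2) → 1 H
  atom 8: aromatic c, 2 neighbours → 1 H
  atom 9: aromatic c, 3 neighbours → 0 H
  atom 10: aromatic c, 2 neighbours → 1 H
  atom 11: aromatic c, 3 neighbours → 0 H
  atom 12: aromatic c, 2 neighbours → 1 H
  atom 13: aromatic c, 2 neighbours → 1 H
  atom 14: C, bond orders sum to 4 (valence 4) → 0 H
  atom 15: F (halogen, monovalent) → 0 H
  atom 16: F (halogen, monovalent) → 0 H
  atom 17: F (halogen, monovalent) → 0 H
Totals → C:12, H:6, F:3, N:1, S:1.

C12H6F3NS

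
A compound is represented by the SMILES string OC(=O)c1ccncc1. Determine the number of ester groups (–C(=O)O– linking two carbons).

0

Scan the SMILES for the ester motif — none present.
Groups that are present: 1 carboxylic acid.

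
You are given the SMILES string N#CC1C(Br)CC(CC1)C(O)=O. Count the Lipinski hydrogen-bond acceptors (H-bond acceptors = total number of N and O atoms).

3

N atoms: 1; O atoms: 2.
Lipinski HBA = 1 + 2 = 3.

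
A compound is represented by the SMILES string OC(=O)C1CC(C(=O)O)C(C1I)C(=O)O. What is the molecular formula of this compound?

C8H9IO6

Walk through each heavy atom and fill implicit hydrogens from standard valence (C 4, N 3, O 2, S 2, halogen 1):
  atom 1: O, bond orders sum to 1 (valence 2) → 1 H
  atom 2: C, bond orders sum to 4 (valence 4) → 0 H
  atom 3: O, bond orders sum to 2 (valence 2) → 0 H
  atom 4: C, bond orders sum to 3 (valence 4) → 1 H
  atom 5: C, bond orders sum to 2 (valence 4) → 2 H
  atom 6: C, bond orders sum to 3 (valence 4) → 1 H
  atom 7: C, bond orders sum to 4 (valence 4) → 0 H
  atom 8: O, bond orders sum to 2 (valence 2) → 0 H
  atom 9: O, bond orders sum to 1 (valence 2) → 1 H
  atom 10: C, bond orders sum to 3 (valence 4) → 1 H
  atom 11: C, bond orders sum to 3 (valence 4) → 1 H
  atom 12: I (halogen, monovalent) → 0 H
  atom 13: C, bond orders sum to 4 (valence 4) → 0 H
  atom 14: O, bond orders sum to 2 (valence 2) → 0 H
  atom 15: O, bond orders sum to 1 (valence 2) → 1 H
Totals → C:8, H:9, I:1, O:6.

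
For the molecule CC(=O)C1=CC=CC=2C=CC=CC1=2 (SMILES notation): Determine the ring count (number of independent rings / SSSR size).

In SMILES, each pair of matching ring-closure digits denotes one ring-closing bond; the number of such bonds equals the number of independent rings.
Ring-closure bonds here: 2.

2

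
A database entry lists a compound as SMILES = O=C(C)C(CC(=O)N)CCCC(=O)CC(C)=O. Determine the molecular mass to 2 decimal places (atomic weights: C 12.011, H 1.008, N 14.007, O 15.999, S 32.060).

First, the molecular formula is C12H19NO4 (counting implicit H from valence).
  C: 12 × 12.011 = 144.132
  H: 19 × 1.008 = 19.152
  N: 1 × 14.007 = 14.007
  O: 4 × 15.999 = 63.996
Sum: 12×12.011 + 19×1.008 + 1×14.007 + 4×15.999 = 241.287 → 241.29 g/mol.

241.29 g/mol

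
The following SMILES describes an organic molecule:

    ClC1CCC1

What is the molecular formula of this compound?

Walk through each heavy atom and fill implicit hydrogens from standard valence (C 4, N 3, O 2, S 2, halogen 1):
  atom 1: Cl (halogen, monovalent) → 0 H
  atom 2: C, bond orders sum to 3 (valence 4) → 1 H
  atom 3: C, bond orders sum to 2 (valence 4) → 2 H
  atom 4: C, bond orders sum to 2 (valence 4) → 2 H
  atom 5: C, bond orders sum to 2 (valence 4) → 2 H
Totals → C:4, H:7, Cl:1.

C4H7Cl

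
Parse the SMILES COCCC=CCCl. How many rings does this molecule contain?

In SMILES, each pair of matching ring-closure digits denotes one ring-closing bond; the number of such bonds equals the number of independent rings.
Ring-closure bonds here: 0.

0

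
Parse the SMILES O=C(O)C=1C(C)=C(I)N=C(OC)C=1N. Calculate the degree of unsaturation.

5

Molecular formula: C8H9IN2O3.
DoU = (2C + 2 + N − H − X) / 2, where X is the halogen count and O/S are ignored.
    = (2·8 + 2 + 2 − 9 − 1) / 2 = 10 / 2 = 5.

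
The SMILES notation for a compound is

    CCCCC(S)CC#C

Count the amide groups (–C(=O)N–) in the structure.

0

Scan the SMILES for the amide motif — none present.
Groups that are present: 1 alkyne, 1 thiol.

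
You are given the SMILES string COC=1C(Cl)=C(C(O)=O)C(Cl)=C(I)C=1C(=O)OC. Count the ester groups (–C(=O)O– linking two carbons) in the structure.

1

The ester motif appears at heavy-atom position 15 in the SMILES.
Other groups present: 1 carboxylic acid, 1 ether.
Ester count: 1.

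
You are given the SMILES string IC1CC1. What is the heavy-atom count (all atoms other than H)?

Every atom symbol written in the SMILES (organic subset) is one heavy atom; implicit H are not written.
Heavy atoms by element → C:3, I:1.
Total: 4.

4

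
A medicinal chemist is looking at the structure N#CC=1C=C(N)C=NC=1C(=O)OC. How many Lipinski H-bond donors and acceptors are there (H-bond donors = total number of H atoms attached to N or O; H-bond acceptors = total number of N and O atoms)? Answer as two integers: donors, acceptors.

2, 5

Donors: find every N or O and count the H atoms it carries.
  atom 1 (N): bond orders sum to 3 → 0 H
  atom 6 (N): bond orders sum to 1 → 2 H
  atom 8 (N): bond orders sum to 3 → 0 H
  atom 11 (O): bond orders sum to 2 → 0 H
  atom 12 (O): bond orders sum to 2 → 0 H
Lipinski HBD = 2.
Acceptors: N atoms = 3, O atoms = 2 → HBA = 5.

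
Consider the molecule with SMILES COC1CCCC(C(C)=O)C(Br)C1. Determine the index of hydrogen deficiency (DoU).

2

Degree of unsaturation = (number of rings) + (number of π bonds).
Ring closures in the SMILES: 1.
π bonds: 1 double bond (each 1 DoU) → 1 DoU from unsaturation.
Total DoU = 1 + 1 = 2.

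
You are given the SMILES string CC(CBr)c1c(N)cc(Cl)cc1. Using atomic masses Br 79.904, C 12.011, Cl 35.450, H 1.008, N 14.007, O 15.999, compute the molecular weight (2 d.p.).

248.55 g/mol

First, the molecular formula is C9H11BrClN (counting implicit H from valence).
  Br: 1 × 79.904 = 79.904
  C: 9 × 12.011 = 108.099
  Cl: 1 × 35.450 = 35.450
  H: 11 × 1.008 = 11.088
  N: 1 × 14.007 = 14.007
Sum: 1×79.904 + 9×12.011 + 1×35.450 + 11×1.008 + 1×14.007 = 248.548 → 248.55 g/mol.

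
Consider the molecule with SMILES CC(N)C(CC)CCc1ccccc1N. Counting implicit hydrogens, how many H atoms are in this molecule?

Walk through each heavy atom and fill implicit hydrogens from standard valence (C 4, N 3, O 2, S 2, halogen 1); for lowercase aromatic atoms, an aromatic c carries 1 H when it has two neighbours and 0 H with three, and aromatic n carries 0 H:
  atom 1: C, bond orders sum to 1 (valence 4) → 3 H
  atom 2: C, bond orders sum to 3 (valence 4) → 1 H
  atom 3: N, bond orders sum to 1 (valence 3) → 2 H
  atom 4: C, bond orders sum to 3 (valence 4) → 1 H
  atom 5: C, bond orders sum to 2 (valence 4) → 2 H
  atom 6: C, bond orders sum to 1 (valence 4) → 3 H
  atom 7: C, bond orders sum to 2 (valence 4) → 2 H
  atom 8: C, bond orders sum to 2 (valence 4) → 2 H
  atom 9: aromatic c, 3 neighbours → 0 H
  atom 10: aromatic c, 2 neighbours → 1 H
  atom 11: aromatic c, 2 neighbours → 1 H
  atom 12: aromatic c, 2 neighbours → 1 H
  atom 13: aromatic c, 2 neighbours → 1 H
  atom 14: aromatic c, 3 neighbours → 0 H
  atom 15: N, bond orders sum to 1 (valence 3) → 2 H
Total hydrogens: 22.

22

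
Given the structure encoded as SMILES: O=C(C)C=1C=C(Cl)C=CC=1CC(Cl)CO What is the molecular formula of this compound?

C11H12Cl2O2

Walk through each heavy atom and fill implicit hydrogens from standard valence (C 4, N 3, O 2, S 2, halogen 1):
  atom 1: O, bond orders sum to 2 (valence 2) → 0 H
  atom 2: C, bond orders sum to 4 (valence 4) → 0 H
  atom 3: C, bond orders sum to 1 (valence 4) → 3 H
  atom 4: C, bond orders sum to 4 (valence 4) → 0 H
  atom 5: C, bond orders sum to 3 (valence 4) → 1 H
  atom 6: C, bond orders sum to 4 (valence 4) → 0 H
  atom 7: Cl (halogen, monovalent) → 0 H
  atom 8: C, bond orders sum to 3 (valence 4) → 1 H
  atom 9: C, bond orders sum to 3 (valence 4) → 1 H
  atom 10: C, bond orders sum to 4 (valence 4) → 0 H
  atom 11: C, bond orders sum to 2 (valence 4) → 2 H
  atom 12: C, bond orders sum to 3 (valence 4) → 1 H
  atom 13: Cl (halogen, monovalent) → 0 H
  atom 14: C, bond orders sum to 2 (valence 4) → 2 H
  atom 15: O, bond orders sum to 1 (valence 2) → 1 H
Totals → C:11, H:12, Cl:2, O:2.
In Hill order: C11H12Cl2O2.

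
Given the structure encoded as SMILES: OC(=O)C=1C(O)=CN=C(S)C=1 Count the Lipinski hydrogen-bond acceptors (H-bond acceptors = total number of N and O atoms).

4

N atoms: 1; O atoms: 3.
Lipinski HBA = 1 + 3 = 4.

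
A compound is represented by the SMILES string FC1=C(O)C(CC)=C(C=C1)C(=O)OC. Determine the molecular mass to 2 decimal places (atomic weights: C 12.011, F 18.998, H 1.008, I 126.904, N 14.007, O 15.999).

First, the molecular formula is C10H11FO3 (counting implicit H from valence).
  C: 10 × 12.011 = 120.110
  F: 1 × 18.998 = 18.998
  H: 11 × 1.008 = 11.088
  O: 3 × 15.999 = 47.997
Sum: 10×12.011 + 1×18.998 + 11×1.008 + 3×15.999 = 198.193 → 198.19 g/mol.

198.19 g/mol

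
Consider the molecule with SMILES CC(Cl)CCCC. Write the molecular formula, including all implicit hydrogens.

Walk through each heavy atom and fill implicit hydrogens from standard valence (C 4, N 3, O 2, S 2, halogen 1):
  atom 1: C, bond orders sum to 1 (valence 4) → 3 H
  atom 2: C, bond orders sum to 3 (valence 4) → 1 H
  atom 3: Cl (halogen, monovalent) → 0 H
  atom 4: C, bond orders sum to 2 (valence 4) → 2 H
  atom 5: C, bond orders sum to 2 (valence 4) → 2 H
  atom 6: C, bond orders sum to 2 (valence 4) → 2 H
  atom 7: C, bond orders sum to 1 (valence 4) → 3 H
Totals → C:6, H:13, Cl:1.
In Hill order: C6H13Cl.

C6H13Cl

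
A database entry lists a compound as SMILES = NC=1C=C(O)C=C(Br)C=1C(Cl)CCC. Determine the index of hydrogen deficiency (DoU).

Molecular formula: C10H13BrClNO.
DoU = (2C + 2 + N − H − X) / 2, where X is the halogen count and O/S are ignored.
    = (2·10 + 2 + 1 − 13 − 2) / 2 = 8 / 2 = 4.

4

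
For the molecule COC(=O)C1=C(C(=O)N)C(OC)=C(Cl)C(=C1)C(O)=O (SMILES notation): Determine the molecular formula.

C11H10ClNO6

Walk through each heavy atom and fill implicit hydrogens from standard valence (C 4, N 3, O 2, S 2, halogen 1):
  atom 1: C, bond orders sum to 1 (valence 4) → 3 H
  atom 2: O, bond orders sum to 2 (valence 2) → 0 H
  atom 3: C, bond orders sum to 4 (valence 4) → 0 H
  atom 4: O, bond orders sum to 2 (valence 2) → 0 H
  atom 5: C, bond orders sum to 4 (valence 4) → 0 H
  atom 6: C, bond orders sum to 4 (valence 4) → 0 H
  atom 7: C, bond orders sum to 4 (valence 4) → 0 H
  atom 8: O, bond orders sum to 2 (valence 2) → 0 H
  atom 9: N, bond orders sum to 1 (valence 3) → 2 H
  atom 10: C, bond orders sum to 4 (valence 4) → 0 H
  atom 11: O, bond orders sum to 2 (valence 2) → 0 H
  atom 12: C, bond orders sum to 1 (valence 4) → 3 H
  atom 13: C, bond orders sum to 4 (valence 4) → 0 H
  atom 14: Cl (halogen, monovalent) → 0 H
  atom 15: C, bond orders sum to 4 (valence 4) → 0 H
  atom 16: C, bond orders sum to 3 (valence 4) → 1 H
  atom 17: C, bond orders sum to 4 (valence 4) → 0 H
  atom 18: O, bond orders sum to 1 (valence 2) → 1 H
  atom 19: O, bond orders sum to 2 (valence 2) → 0 H
Totals → C:11, H:10, Cl:1, N:1, O:6.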